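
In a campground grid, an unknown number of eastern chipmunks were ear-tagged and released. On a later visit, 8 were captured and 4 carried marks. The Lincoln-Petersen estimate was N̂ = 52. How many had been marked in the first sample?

From N = M·C/R: M = N·R / C = 52·4 / 8 = 208 / 8 = 26.

M = 26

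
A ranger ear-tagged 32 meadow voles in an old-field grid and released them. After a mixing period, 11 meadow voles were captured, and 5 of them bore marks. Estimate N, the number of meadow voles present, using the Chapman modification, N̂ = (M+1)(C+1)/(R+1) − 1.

N̂ = (32+1)(11+1)/(5+1) − 1 = 33·12/6 − 1
= 396/6 − 1 = 66 − 1 = 65

N = 65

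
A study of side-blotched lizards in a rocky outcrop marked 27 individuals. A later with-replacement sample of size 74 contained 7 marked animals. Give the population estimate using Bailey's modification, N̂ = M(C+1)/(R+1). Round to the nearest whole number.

N̂ = 27·(74+1)/(7+1) = 27·75/8 = 2025/8 ≈ 253.1 → 253

N ≈ 253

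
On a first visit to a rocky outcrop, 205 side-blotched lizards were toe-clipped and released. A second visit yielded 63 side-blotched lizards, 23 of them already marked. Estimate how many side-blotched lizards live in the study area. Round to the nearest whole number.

Lincoln-Petersen assumes M/N = R/C, so N = M·C / R.
N = (205 × 63) / 23 = 12915 / 23 ≈ 561.5 → 562

N ≈ 562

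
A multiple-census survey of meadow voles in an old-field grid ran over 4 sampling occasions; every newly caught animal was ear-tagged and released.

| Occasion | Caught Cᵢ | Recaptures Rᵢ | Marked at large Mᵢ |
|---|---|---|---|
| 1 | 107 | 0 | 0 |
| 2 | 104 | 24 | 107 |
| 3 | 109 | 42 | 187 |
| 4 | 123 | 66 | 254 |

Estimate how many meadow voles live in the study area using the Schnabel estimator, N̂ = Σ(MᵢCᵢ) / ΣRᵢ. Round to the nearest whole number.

Σ MᵢCᵢ = 0·107 + 107·104 + 187·109 + 254·123 = 0 + 11128 + 20383 + 31242 = 62753
Σ Rᵢ = 0 + 24 + 42 + 66 = 132
N̂ = 62753 / 132 ≈ 475.4 → 475

N ≈ 475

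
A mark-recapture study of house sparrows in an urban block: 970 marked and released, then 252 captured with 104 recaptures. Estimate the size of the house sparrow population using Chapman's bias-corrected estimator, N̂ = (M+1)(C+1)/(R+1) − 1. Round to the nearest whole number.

N̂ = (970+1)(252+1)/(104+1) − 1 = 971·253/105 − 1
= 245663/105 − 1 ≈ 2339.6 − 1 ≈ 2338.6 → 2339

N ≈ 2339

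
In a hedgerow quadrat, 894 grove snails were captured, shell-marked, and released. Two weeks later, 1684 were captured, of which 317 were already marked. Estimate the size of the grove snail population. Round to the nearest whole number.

If marked individuals mix randomly, R/C ≈ M/N, giving N ≈ M·C/R.
N = (894 × 1684) / 317 = 1505496 / 317 ≈ 4749.2 → 4749

N ≈ 4749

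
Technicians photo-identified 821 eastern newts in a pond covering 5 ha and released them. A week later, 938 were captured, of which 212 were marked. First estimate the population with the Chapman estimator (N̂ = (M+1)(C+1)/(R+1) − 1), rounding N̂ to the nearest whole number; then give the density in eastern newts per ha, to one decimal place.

N̂ = 822·939/213 − 1 = 771858/213 − 1 ≈ 3622.7 → 3623
Density = N̂ / area = 3623 / 5 ≈ 724.60 → 724.6 per ha

density ≈ 724.6 eastern newts per ha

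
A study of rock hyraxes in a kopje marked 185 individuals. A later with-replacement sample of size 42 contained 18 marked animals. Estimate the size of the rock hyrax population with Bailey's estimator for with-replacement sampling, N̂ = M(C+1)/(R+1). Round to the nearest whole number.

N̂ = 185·(42+1)/(18+1) = 185·43/19 = 7955/19 ≈ 418.7 → 419

N ≈ 419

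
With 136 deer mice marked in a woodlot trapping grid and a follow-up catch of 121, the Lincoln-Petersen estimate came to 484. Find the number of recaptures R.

R = 34

From N = M·C/R: R = M·C / N = 136·121 / 484 = 16456 / 484 = 34.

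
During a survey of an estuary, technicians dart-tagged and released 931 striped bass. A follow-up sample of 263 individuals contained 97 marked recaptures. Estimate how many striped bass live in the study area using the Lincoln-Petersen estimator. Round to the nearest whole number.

N ≈ 2524

N = (931 × 263) / 97 = 244853 / 97 ≈ 2524.3 → 2524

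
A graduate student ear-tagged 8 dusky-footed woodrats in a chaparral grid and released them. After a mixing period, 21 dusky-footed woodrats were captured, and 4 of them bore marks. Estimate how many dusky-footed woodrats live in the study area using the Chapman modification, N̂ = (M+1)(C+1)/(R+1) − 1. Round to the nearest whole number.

N̂ = (8+1)(21+1)/(4+1) − 1 = 9·22/5 − 1
= 198/5 − 1 ≈ 39.6 − 1 ≈ 38.6 → 39

N ≈ 39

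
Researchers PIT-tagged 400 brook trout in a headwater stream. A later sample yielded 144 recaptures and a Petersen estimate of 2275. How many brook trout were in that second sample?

C = 819

From N = M·C/R: C = N·R / M = 2275·144 / 400 = 327600 / 400 = 819.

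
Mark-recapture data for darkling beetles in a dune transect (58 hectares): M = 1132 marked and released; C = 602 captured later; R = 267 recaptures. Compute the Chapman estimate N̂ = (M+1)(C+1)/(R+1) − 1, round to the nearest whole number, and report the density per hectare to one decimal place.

density ≈ 43.9 darkling beetles per hectare

N̂ = 1133·603/268 − 1 = 683199/268 − 1 ≈ 2548.2 → 2548
Density = N̂ / area = 2548 / 58 ≈ 43.93 → 43.9 per hectare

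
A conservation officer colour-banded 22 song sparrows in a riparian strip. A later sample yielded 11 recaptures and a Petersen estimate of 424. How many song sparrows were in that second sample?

From N = M·C/R: C = N·R / M = 424·11 / 22 = 4664 / 22 = 212.

C = 212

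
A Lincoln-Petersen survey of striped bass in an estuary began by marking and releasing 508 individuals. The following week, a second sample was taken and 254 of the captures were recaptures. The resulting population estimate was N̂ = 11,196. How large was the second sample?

C = 5598

From N = M·C/R: C = N·R / M = 11196·254 / 508 = 2843784 / 508 = 5598.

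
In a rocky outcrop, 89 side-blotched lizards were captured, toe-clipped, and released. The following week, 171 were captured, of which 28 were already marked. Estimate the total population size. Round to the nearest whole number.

N ≈ 544

N = (89 × 171) / 28 = 15219 / 28 ≈ 543.5 → 544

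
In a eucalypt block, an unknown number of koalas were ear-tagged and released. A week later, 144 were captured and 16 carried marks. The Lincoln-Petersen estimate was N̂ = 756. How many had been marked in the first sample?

From N = M·C/R: M = N·R / C = 756·16 / 144 = 12096 / 144 = 84.

M = 84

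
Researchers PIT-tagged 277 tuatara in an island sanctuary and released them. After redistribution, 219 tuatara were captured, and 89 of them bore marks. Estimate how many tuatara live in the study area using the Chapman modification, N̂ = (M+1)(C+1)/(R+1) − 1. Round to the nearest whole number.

N ≈ 679

N̂ = (277+1)(219+1)/(89+1) − 1 = 278·220/90 − 1
= 61160/90 − 1 ≈ 679.6 − 1 ≈ 678.6 → 679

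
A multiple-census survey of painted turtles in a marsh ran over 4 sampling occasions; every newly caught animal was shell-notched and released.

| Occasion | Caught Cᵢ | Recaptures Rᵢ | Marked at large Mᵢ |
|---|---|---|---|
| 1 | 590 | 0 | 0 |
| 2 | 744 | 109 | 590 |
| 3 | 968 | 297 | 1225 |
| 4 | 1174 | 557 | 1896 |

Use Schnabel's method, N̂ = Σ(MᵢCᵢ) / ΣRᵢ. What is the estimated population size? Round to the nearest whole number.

N ≈ 3999

Σ MᵢCᵢ = 0·590 + 590·744 + 1225·968 + 1896·1174 = 0 + 438960 + 1185800 + 2225904 = 3850664
Σ Rᵢ = 0 + 109 + 297 + 557 = 963
N̂ = 3850664 / 963 ≈ 3998.6 → 3999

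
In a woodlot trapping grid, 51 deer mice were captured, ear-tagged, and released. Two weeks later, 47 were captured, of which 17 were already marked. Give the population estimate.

N = 141

The marked fraction in the recapture sample should equal the marked fraction in the population: 17/47 = 51/N.
N = (51 × 47) / 17 = 2397 / 17 = 141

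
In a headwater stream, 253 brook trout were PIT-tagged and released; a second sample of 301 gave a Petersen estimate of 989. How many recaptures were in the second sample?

From N = M·C/R: R = M·C / N = 253·301 / 989 = 76153 / 989 = 77.

R = 77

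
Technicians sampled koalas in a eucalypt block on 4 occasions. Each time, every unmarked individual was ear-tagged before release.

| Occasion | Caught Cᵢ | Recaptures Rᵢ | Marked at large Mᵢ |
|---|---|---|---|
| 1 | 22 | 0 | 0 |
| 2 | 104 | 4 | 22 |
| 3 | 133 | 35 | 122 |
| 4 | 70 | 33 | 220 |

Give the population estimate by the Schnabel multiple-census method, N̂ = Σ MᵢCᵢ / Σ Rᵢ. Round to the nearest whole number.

Σ MᵢCᵢ = 0·22 + 22·104 + 122·133 + 220·70 = 0 + 2288 + 16226 + 15400 = 33914
Σ Rᵢ = 0 + 4 + 35 + 33 = 72
N̂ = 33914 / 72 ≈ 471.0 → 471

N ≈ 471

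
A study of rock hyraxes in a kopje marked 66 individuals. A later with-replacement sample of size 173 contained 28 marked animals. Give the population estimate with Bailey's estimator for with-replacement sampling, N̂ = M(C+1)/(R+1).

N̂ = 66·(173+1)/(28+1) = 66·174/29 = 11484/29 = 396

N = 396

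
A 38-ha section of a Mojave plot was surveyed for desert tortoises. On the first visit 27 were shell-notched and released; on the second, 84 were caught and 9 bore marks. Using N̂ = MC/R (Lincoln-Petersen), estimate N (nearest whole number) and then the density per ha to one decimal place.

N̂ = 27·84/9 = 2268/9 = 252
Density = N̂ / area = 252 / 38 ≈ 6.63 → 6.6 per ha

density ≈ 6.6 desert tortoises per ha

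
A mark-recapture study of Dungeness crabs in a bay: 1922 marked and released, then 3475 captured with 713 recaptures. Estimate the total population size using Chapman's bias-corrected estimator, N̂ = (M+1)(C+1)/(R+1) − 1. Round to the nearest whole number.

N ≈ 9361

N̂ = (1922+1)(3475+1)/(713+1) − 1 = 1923·3476/714 − 1
= 6684348/714 − 1 ≈ 9361.8 − 1 ≈ 9360.8 → 9361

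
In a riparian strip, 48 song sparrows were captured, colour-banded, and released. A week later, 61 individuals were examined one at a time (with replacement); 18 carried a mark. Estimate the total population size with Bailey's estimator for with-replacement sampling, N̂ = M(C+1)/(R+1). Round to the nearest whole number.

N ≈ 157

N̂ = 48·(61+1)/(18+1) = 48·62/19 = 2976/19 ≈ 156.6 → 157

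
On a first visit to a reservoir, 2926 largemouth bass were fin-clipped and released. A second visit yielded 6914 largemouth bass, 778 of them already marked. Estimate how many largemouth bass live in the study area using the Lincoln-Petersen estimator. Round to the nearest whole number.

Lincoln-Petersen assumes M/N = R/C, so N = M·C / R.
N = (2926 × 6914) / 778 = 20230364 / 778 ≈ 26003.0 → 26003

N ≈ 26,003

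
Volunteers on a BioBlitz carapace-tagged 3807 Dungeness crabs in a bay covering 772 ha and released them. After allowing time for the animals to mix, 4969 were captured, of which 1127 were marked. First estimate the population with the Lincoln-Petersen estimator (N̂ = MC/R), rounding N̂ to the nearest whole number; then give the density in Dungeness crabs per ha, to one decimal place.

density ≈ 21.7 Dungeness crabs per ha

N̂ = 3807·4969/1127 = 18916983/1127 ≈ 16785.3 → 16785
Density = N̂ / area = 16785 / 772 ≈ 21.74 → 21.7 per ha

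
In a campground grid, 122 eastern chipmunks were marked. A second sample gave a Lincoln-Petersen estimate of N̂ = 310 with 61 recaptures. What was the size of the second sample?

C = 155

From N = M·C/R: C = N·R / M = 310·61 / 122 = 18910 / 122 = 155.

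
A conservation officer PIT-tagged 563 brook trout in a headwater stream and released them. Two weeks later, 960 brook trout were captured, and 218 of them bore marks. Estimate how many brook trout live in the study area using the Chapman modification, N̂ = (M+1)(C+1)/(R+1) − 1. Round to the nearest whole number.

N̂ = (563+1)(960+1)/(218+1) − 1 = 564·961/219 − 1
= 542004/219 − 1 ≈ 2474.9 − 1 ≈ 2473.9 → 2474

N ≈ 2474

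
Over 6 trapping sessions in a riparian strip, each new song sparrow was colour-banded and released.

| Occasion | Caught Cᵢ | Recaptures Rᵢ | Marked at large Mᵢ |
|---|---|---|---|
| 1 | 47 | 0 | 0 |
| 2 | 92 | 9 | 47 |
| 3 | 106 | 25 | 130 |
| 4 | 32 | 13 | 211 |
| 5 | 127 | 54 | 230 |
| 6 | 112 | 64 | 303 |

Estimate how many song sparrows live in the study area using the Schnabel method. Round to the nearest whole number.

Σ MᵢCᵢ = 0·47 + 47·92 + 130·106 + 211·32 + 230·127 + 303·112 = 0 + 4324 + 13780 + 6752 + 29210 + 33936 = 88002
Σ Rᵢ = 0 + 9 + 25 + 13 + 54 + 64 = 165
N̂ = 88002 / 165 ≈ 533.3 → 533

N ≈ 533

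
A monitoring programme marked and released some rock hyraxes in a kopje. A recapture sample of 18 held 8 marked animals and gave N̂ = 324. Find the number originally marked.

From N = M·C/R: M = N·R / C = 324·8 / 18 = 2592 / 18 = 144.

M = 144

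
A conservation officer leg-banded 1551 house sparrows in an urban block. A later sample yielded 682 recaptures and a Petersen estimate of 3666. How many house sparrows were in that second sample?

C = 1612

From N = M·C/R: C = N·R / M = 3666·682 / 1551 = 2500212 / 1551 = 1612.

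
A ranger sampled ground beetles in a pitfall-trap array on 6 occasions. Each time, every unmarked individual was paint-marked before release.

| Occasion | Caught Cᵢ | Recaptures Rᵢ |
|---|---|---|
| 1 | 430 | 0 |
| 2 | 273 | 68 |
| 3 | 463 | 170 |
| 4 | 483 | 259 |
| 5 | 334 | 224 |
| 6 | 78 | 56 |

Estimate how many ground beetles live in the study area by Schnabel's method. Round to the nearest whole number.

N ≈ 1728

Marked at large before each occasion: Mᵢ = Σⱼ<ᵢ (Cⱼ − Rⱼ) → M1=0, M2=430, M3=635, M4=928, M5=1152, M6=1262
Σ MᵢCᵢ = 0·430 + 430·273 + 635·463 + 928·483 + 1152·334 + 1262·78 = 0 + 117390 + 294005 + 448224 + 384768 + 98436 = 1342823
Σ Rᵢ = 0 + 68 + 170 + 259 + 224 + 56 = 777
N̂ = 1342823 / 777 ≈ 1728.2 → 1728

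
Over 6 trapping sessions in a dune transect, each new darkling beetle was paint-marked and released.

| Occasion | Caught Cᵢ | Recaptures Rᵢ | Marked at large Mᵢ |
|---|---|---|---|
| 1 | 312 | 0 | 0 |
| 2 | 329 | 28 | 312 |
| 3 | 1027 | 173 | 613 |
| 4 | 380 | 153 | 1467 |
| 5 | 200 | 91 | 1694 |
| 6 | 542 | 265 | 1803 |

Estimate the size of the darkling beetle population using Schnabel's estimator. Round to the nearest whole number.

N ≈ 3670

Σ MᵢCᵢ = 0·312 + 312·329 + 613·1027 + 1467·380 + 1694·200 + 1803·542 = 0 + 102648 + 629551 + 557460 + 338800 + 977226 = 2605685
Σ Rᵢ = 0 + 28 + 173 + 153 + 91 + 265 = 710
N̂ = 2605685 / 710 ≈ 3670.0 → 3670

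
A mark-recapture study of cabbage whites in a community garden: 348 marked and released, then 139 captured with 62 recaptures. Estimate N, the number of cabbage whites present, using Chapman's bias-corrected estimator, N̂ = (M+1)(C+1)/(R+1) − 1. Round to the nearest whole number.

N ≈ 775

N̂ = (348+1)(139+1)/(62+1) − 1 = 349·140/63 − 1
= 48860/63 − 1 ≈ 775.6 − 1 ≈ 774.6 → 775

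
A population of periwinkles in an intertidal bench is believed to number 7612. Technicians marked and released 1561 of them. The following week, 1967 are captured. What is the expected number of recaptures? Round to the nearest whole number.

Expected recaptures E[R] = M·C / N.
E[R] = 1561 × 1967 / 7612 = 3070487 / 7612 ≈ 403.4 → 403

expected recaptures ≈ 403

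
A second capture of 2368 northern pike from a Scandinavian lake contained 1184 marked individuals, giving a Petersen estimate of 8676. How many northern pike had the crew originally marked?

From N = M·C/R: M = N·R / C = 8676·1184 / 2368 = 10272384 / 2368 = 4338.

M = 4338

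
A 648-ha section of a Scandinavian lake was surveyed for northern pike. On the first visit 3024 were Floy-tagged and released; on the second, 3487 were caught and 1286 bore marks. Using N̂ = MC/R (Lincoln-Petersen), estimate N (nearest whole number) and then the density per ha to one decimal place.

density ≈ 12.7 northern pike per ha

N̂ = 3024·3487/1286 = 10544688/1286 ≈ 8199.6 → 8200
Density = N̂ / area = 8200 / 648 ≈ 12.65 → 12.7 per ha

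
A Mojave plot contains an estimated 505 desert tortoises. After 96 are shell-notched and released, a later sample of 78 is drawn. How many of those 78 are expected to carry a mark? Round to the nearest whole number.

The marked fraction of the population is 96/505, so in a sample of 78 expect C·(M/N) marked.
E[R] = 96 × 78 / 505 = 7488 / 505 ≈ 14.8 → 15

expected recaptures ≈ 15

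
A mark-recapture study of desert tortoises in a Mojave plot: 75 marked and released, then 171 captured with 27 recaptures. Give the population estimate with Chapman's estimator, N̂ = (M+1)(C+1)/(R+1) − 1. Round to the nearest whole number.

N̂ = (75+1)(171+1)/(27+1) − 1 = 76·172/28 − 1
= 13072/28 − 1 ≈ 466.9 − 1 ≈ 465.9 → 466

N ≈ 466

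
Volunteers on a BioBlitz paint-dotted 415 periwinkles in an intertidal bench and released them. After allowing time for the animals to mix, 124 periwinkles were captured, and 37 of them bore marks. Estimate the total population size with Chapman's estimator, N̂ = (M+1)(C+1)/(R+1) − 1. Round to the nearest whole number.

N̂ = (415+1)(124+1)/(37+1) − 1 = 416·125/38 − 1
= 52000/38 − 1 ≈ 1368.4 − 1 ≈ 1367.4 → 1367

N ≈ 1367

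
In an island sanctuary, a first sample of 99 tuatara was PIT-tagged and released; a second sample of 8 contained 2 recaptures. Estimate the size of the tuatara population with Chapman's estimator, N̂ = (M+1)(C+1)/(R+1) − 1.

N = 299

N̂ = (99+1)(8+1)/(2+1) − 1 = 100·9/3 − 1
= 900/3 − 1 = 300 − 1 = 299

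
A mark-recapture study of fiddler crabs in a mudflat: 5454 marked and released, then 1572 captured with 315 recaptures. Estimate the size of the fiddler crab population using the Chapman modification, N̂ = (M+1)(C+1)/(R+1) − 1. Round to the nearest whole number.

N̂ = (5454+1)(1572+1)/(315+1) − 1 = 5455·1573/316 − 1
= 8580715/316 − 1 ≈ 27154.2 − 1 ≈ 27153.2 → 27153

N ≈ 27,153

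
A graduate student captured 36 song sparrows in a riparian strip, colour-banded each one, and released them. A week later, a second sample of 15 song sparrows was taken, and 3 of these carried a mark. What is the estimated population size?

N = 180

If marked individuals mix randomly, R/C ≈ M/N, giving N ≈ M·C/R.
N = (36 × 15) / 3 = 540 / 3 = 180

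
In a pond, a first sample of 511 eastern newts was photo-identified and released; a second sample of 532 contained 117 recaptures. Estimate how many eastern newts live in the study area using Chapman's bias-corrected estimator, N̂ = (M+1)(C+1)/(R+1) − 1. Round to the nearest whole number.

N̂ = (511+1)(532+1)/(117+1) − 1 = 512·533/118 − 1
= 272896/118 − 1 ≈ 2312.7 − 1 ≈ 2311.7 → 2312

N ≈ 2312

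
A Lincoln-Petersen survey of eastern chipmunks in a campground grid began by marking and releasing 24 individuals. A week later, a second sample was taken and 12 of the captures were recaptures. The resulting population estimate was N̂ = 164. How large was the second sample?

C = 82

From N = M·C/R: C = N·R / M = 164·12 / 24 = 1968 / 24 = 82.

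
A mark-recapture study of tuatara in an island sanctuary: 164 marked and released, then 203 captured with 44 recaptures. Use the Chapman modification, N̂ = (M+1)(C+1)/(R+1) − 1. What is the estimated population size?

N̂ = (164+1)(203+1)/(44+1) − 1 = 165·204/45 − 1
= 33660/45 − 1 = 748 − 1 = 747

N = 747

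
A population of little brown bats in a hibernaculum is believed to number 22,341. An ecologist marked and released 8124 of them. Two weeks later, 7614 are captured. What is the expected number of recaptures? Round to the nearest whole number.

Expected recaptures E[R] = M·C / N.
E[R] = 8124 × 7614 / 22341 = 61856136 / 22341 ≈ 2768.7 → 2769

expected recaptures ≈ 2769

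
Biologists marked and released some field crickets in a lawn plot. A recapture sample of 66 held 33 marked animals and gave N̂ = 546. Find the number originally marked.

From N = M·C/R: M = N·R / C = 546·33 / 66 = 18018 / 66 = 273.

M = 273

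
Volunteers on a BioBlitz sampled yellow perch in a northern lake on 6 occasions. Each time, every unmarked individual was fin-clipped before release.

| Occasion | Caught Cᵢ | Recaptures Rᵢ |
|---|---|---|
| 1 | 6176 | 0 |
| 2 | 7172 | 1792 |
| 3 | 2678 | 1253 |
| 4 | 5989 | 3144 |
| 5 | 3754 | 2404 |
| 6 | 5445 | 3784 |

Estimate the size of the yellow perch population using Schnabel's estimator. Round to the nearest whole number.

N ≈ 24,717

Marked at large before each occasion: Mᵢ = Σⱼ<ᵢ (Cⱼ − Rⱼ) → M1=0, M2=6176, M3=11556, M4=12981, M5=15826, M6=17176
Σ MᵢCᵢ = 0·6176 + 6176·7172 + 11556·2678 + 12981·5989 + 15826·3754 + 17176·5445 = 0 + 44294272 + 30946968 + 77743209 + 59410804 + 93523320 = 305918573
Σ Rᵢ = 0 + 1792 + 1253 + 3144 + 2404 + 3784 = 12377
N̂ = 305918573 / 12377 ≈ 24716.7 → 24717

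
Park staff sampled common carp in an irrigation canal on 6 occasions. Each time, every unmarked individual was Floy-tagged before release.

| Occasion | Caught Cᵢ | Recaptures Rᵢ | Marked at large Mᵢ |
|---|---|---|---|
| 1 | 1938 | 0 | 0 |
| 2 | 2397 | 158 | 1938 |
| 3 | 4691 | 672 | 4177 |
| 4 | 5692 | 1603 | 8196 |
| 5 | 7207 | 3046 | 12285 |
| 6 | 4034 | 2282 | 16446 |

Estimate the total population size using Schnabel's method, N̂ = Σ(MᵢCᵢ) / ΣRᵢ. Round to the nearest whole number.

N ≈ 29,091

Σ MᵢCᵢ = 0·1938 + 1938·2397 + 4177·4691 + 8196·5692 + 12285·7207 + 16446·4034 = 0 + 4645386 + 19594307 + 46651632 + 88537995 + 66343164 = 225772484
Σ Rᵢ = 0 + 158 + 672 + 1603 + 3046 + 2282 = 7761
N̂ = 225772484 / 7761 ≈ 29090.6 → 29091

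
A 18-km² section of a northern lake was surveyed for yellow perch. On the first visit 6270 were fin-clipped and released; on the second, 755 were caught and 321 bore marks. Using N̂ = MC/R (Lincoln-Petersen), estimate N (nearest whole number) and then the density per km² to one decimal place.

N̂ = 6270·755/321 = 4733850/321 ≈ 14747.2 → 14747
Density = N̂ / area = 14747 / 18 ≈ 819.28 → 819.3 per km²

density ≈ 819.3 yellow perch per km²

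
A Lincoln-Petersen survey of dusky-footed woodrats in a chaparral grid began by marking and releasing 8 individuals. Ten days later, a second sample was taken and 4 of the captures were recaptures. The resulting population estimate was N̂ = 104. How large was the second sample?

From N = M·C/R: C = N·R / M = 104·4 / 8 = 416 / 8 = 52.

C = 52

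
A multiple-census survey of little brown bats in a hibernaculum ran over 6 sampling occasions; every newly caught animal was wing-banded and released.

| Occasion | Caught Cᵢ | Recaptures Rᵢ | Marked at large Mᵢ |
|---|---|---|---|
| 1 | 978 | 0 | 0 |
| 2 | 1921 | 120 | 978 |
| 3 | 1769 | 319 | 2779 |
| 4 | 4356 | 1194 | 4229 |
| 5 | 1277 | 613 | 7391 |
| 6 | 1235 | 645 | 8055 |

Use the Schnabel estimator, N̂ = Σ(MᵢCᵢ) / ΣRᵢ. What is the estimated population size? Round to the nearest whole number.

N ≈ 15,428

Σ MᵢCᵢ = 0·978 + 978·1921 + 2779·1769 + 4229·4356 + 7391·1277 + 8055·1235 = 0 + 1878738 + 4916051 + 18421524 + 9438307 + 9947925 = 44602545
Σ Rᵢ = 0 + 120 + 319 + 1194 + 613 + 645 = 2891
N̂ = 44602545 / 2891 ≈ 15428.1 → 15428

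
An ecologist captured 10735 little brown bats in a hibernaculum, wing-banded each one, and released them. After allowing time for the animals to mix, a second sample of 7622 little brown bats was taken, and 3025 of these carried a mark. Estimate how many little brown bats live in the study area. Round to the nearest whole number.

N ≈ 27,049

If marked individuals mix randomly, R/C ≈ M/N, giving N ≈ M·C/R.
N = (10735 × 7622) / 3025 = 81822170 / 3025 ≈ 27048.7 → 27049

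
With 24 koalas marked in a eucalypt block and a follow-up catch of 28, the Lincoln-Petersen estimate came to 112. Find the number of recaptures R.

R = 6

From N = M·C/R: R = M·C / N = 24·28 / 112 = 672 / 112 = 6.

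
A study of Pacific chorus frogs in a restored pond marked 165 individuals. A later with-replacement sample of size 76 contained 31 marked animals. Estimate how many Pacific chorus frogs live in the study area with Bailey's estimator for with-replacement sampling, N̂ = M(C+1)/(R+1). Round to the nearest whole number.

N ≈ 397

N̂ = 165·(76+1)/(31+1) = 165·77/32 = 12705/32 ≈ 397.0 → 397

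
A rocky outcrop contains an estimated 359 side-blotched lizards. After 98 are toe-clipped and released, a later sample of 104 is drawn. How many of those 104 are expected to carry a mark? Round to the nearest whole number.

expected recaptures ≈ 28

Expected recaptures E[R] = M·C / N.
E[R] = 98 × 104 / 359 = 10192 / 359 ≈ 28.4 → 28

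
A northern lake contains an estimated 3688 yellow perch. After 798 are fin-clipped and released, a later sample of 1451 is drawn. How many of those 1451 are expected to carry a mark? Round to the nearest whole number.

expected recaptures ≈ 314

Expected recaptures E[R] = M·C / N.
E[R] = 798 × 1451 / 3688 = 1157898 / 3688 ≈ 314.0 → 314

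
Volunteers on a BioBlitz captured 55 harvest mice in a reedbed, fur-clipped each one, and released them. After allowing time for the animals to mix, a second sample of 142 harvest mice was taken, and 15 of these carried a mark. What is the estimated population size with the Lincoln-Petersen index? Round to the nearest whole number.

N = (55 × 142) / 15 = 7810 / 15 ≈ 520.7 → 521

N ≈ 521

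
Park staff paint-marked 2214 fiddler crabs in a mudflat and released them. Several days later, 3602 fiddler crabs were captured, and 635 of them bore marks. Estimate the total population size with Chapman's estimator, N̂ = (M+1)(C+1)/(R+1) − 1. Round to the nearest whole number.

N ≈ 12,547

N̂ = (2214+1)(3602+1)/(635+1) − 1 = 2215·3603/636 − 1
= 7980645/636 − 1 ≈ 12548.2 − 1 ≈ 12547.2 → 12547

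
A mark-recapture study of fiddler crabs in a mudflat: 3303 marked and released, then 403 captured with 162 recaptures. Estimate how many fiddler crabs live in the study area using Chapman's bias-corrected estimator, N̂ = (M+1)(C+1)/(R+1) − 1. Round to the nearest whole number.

N̂ = (3303+1)(403+1)/(162+1) − 1 = 3304·404/163 − 1
= 1334816/163 − 1 ≈ 8189.1 − 1 ≈ 8188.1 → 8188

N ≈ 8188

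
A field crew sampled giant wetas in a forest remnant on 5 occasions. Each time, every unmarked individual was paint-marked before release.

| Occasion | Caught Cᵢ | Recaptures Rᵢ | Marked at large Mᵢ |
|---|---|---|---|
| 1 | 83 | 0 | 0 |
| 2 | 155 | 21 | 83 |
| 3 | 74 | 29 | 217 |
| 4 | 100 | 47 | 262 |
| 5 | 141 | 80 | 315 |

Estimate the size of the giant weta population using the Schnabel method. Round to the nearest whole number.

N ≈ 562

Σ MᵢCᵢ = 0·83 + 83·155 + 217·74 + 262·100 + 315·141 = 0 + 12865 + 16058 + 26200 + 44415 = 99538
Σ Rᵢ = 0 + 21 + 29 + 47 + 80 = 177
N̂ = 99538 / 177 ≈ 562.4 → 562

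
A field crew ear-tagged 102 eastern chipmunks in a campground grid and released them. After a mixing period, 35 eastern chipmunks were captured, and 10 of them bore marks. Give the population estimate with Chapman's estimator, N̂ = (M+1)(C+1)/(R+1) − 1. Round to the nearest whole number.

N̂ = (102+1)(35+1)/(10+1) − 1 = 103·36/11 − 1
= 3708/11 − 1 ≈ 337.1 − 1 ≈ 336.1 → 336

N ≈ 336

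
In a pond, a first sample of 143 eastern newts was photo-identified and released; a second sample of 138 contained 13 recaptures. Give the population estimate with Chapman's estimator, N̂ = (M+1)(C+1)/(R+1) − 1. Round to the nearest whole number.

N̂ = (143+1)(138+1)/(13+1) − 1 = 144·139/14 − 1
= 20016/14 − 1 ≈ 1429.7 − 1 ≈ 1428.7 → 1429

N ≈ 1429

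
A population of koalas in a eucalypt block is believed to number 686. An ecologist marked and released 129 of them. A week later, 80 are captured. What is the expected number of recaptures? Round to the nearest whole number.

Expected recaptures E[R] = M·C / N.
E[R] = 129 × 80 / 686 = 10320 / 686 ≈ 15.0 → 15

expected recaptures ≈ 15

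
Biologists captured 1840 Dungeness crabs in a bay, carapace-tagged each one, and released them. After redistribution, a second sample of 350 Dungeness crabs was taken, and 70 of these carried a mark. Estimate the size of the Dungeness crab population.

N = 9200

N = (1840 × 350) / 70 = 644000 / 70 = 9200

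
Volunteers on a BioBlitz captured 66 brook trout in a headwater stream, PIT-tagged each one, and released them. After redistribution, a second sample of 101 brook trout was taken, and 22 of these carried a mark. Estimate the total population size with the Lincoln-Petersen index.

N = 303

If marked individuals mix randomly, R/C ≈ M/N, giving N ≈ M·C/R.
N = (66 × 101) / 22 = 6666 / 22 = 303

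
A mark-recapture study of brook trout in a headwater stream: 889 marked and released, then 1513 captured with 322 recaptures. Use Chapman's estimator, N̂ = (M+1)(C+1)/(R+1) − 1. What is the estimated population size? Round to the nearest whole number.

N ≈ 4171

N̂ = (889+1)(1513+1)/(322+1) − 1 = 890·1514/323 − 1
= 1347460/323 − 1 ≈ 4171.7 − 1 ≈ 4170.7 → 4171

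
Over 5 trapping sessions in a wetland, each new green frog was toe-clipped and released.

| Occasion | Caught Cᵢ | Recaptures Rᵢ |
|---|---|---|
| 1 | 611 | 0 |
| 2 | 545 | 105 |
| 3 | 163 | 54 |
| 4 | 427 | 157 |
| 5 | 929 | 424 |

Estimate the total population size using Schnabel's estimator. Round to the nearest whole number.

N ≈ 3146

Marked at large before each occasion: Mᵢ = Σⱼ<ᵢ (Cⱼ − Rⱼ) → M1=0, M2=611, M3=1051, M4=1160, M5=1430
Σ MᵢCᵢ = 0·611 + 611·545 + 1051·163 + 1160·427 + 1430·929 = 0 + 332995 + 171313 + 495320 + 1328470 = 2328098
Σ Rᵢ = 0 + 105 + 54 + 157 + 424 = 740
N̂ = 2328098 / 740 ≈ 3146.1 → 3146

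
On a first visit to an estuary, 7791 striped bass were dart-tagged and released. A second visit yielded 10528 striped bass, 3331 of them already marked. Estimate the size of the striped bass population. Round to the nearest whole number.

N = (7791 × 10528) / 3331 = 82023648 / 3331 ≈ 24624.3 → 24624

N ≈ 24,624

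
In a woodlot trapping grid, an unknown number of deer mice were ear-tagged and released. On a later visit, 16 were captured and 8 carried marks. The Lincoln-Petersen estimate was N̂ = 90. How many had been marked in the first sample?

From N = M·C/R: M = N·R / C = 90·8 / 16 = 720 / 16 = 45.

M = 45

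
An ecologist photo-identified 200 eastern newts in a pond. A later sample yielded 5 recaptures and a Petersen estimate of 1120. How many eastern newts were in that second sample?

From N = M·C/R: C = N·R / M = 1120·5 / 200 = 5600 / 200 = 28.

C = 28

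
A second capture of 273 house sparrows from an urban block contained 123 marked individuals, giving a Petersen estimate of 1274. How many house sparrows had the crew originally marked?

From N = M·C/R: M = N·R / C = 1274·123 / 273 = 156702 / 273 = 574.

M = 574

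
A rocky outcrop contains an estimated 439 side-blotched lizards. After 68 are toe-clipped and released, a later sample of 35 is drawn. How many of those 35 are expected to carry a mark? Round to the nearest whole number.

Expected recaptures E[R] = M·C / N.
E[R] = 68 × 35 / 439 = 2380 / 439 ≈ 5.4 → 5

expected recaptures ≈ 5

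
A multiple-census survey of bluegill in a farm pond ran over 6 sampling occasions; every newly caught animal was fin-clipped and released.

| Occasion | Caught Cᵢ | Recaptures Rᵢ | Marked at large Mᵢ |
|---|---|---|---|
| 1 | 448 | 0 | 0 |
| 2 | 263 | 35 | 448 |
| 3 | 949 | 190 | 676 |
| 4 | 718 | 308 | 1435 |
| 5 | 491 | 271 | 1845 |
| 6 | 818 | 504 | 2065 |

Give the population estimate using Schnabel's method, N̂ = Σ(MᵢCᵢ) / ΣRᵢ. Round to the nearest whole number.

Σ MᵢCᵢ = 0·448 + 448·263 + 676·949 + 1435·718 + 1845·491 + 2065·818 = 0 + 117824 + 641524 + 1030330 + 905895 + 1689170 = 4384743
Σ Rᵢ = 0 + 35 + 190 + 308 + 271 + 504 = 1308
N̂ = 4384743 / 1308 ≈ 3352.2 → 3352

N ≈ 3352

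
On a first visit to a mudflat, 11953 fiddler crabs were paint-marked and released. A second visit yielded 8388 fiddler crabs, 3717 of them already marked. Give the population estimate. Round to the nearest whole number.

N ≈ 26,974

Lincoln-Petersen assumes M/N = R/C, so N = M·C / R.
N = (11953 × 8388) / 3717 = 100261764 / 3717 ≈ 26973.8 → 26974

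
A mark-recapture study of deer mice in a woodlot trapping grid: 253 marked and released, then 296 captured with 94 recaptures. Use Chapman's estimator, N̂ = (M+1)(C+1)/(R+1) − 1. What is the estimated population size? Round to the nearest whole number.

N ≈ 793

N̂ = (253+1)(296+1)/(94+1) − 1 = 254·297/95 − 1
= 75438/95 − 1 ≈ 794.1 − 1 ≈ 793.1 → 793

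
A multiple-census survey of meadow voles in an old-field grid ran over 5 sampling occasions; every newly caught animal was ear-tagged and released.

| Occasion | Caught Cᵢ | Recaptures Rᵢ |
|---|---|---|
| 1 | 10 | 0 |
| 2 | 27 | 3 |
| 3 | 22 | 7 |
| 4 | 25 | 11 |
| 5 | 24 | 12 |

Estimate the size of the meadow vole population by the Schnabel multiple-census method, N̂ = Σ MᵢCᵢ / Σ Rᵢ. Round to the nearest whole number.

Marked at large before each occasion: Mᵢ = Σⱼ<ᵢ (Cⱼ − Rⱼ) → M1=0, M2=10, M3=34, M4=49, M5=63
Σ MᵢCᵢ = 0·10 + 10·27 + 34·22 + 49·25 + 63·24 = 0 + 270 + 748 + 1225 + 1512 = 3755
Σ Rᵢ = 0 + 3 + 7 + 11 + 12 = 33
N̂ = 3755 / 33 ≈ 113.8 → 114

N ≈ 114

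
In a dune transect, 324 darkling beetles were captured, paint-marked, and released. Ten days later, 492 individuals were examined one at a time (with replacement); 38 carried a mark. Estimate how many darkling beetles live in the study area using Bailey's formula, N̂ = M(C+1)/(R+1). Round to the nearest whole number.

N ≈ 4096

N̂ = 324·(492+1)/(38+1) = 324·493/39 = 159732/39 ≈ 4095.7 → 4096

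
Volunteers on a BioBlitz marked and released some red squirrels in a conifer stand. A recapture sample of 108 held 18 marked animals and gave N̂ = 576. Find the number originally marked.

M = 96

From N = M·C/R: M = N·R / C = 576·18 / 108 = 10368 / 108 = 96.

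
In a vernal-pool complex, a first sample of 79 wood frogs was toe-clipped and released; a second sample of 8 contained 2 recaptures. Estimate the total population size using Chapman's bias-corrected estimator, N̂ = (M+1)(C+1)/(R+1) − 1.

N̂ = (79+1)(8+1)/(2+1) − 1 = 80·9/3 − 1
= 720/3 − 1 = 240 − 1 = 239

N = 239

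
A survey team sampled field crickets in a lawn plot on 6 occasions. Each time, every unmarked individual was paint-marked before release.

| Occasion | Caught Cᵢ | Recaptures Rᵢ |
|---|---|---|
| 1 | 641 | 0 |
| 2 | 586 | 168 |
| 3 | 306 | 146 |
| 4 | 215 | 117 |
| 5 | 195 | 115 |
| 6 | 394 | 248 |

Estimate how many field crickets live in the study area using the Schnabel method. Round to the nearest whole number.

Marked at large before each occasion: Mᵢ = Σⱼ<ᵢ (Cⱼ − Rⱼ) → M1=0, M2=641, M3=1059, M4=1219, M5=1317, M6=1397
Σ MᵢCᵢ = 0·641 + 641·586 + 1059·306 + 1219·215 + 1317·195 + 1397·394 = 0 + 375626 + 324054 + 262085 + 256815 + 550418 = 1768998
Σ Rᵢ = 0 + 168 + 146 + 117 + 115 + 248 = 794
N̂ = 1768998 / 794 ≈ 2228.0 → 2228

N ≈ 2228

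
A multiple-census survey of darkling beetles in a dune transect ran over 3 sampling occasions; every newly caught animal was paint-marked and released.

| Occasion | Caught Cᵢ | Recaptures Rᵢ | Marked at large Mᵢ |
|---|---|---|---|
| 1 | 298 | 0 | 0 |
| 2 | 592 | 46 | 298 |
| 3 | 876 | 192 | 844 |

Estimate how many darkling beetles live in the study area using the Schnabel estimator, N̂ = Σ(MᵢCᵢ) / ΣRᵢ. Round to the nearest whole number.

N ≈ 3848

Σ MᵢCᵢ = 0·298 + 298·592 + 844·876 = 0 + 176416 + 739344 = 915760
Σ Rᵢ = 0 + 46 + 192 = 238
N̂ = 915760 / 238 ≈ 3847.7 → 3848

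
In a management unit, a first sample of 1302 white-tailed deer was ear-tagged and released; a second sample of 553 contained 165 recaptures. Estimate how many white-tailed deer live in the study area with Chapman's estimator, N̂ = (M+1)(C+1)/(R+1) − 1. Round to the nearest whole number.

N ≈ 4348

N̂ = (1302+1)(553+1)/(165+1) − 1 = 1303·554/166 − 1
= 721862/166 − 1 ≈ 4348.6 − 1 ≈ 4347.6 → 4348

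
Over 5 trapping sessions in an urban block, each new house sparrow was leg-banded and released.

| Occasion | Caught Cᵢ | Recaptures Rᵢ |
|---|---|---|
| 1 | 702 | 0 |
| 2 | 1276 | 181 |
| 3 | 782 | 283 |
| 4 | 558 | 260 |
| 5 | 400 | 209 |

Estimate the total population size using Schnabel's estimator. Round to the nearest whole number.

N ≈ 4952

Marked at large before each occasion: Mᵢ = Σⱼ<ᵢ (Cⱼ − Rⱼ) → M1=0, M2=702, M3=1797, M4=2296, M5=2594
Σ MᵢCᵢ = 0·702 + 702·1276 + 1797·782 + 2296·558 + 2594·400 = 0 + 895752 + 1405254 + 1281168 + 1037600 = 4619774
Σ Rᵢ = 0 + 181 + 283 + 260 + 209 = 933
N̂ = 4619774 / 933 ≈ 4951.5 → 4952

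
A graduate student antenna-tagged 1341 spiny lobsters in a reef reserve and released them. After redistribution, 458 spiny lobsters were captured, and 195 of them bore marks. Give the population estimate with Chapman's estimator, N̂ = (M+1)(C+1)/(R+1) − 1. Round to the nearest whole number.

N̂ = (1341+1)(458+1)/(195+1) − 1 = 1342·459/196 − 1
= 615978/196 − 1 ≈ 3142.7 − 1 ≈ 3141.7 → 3142

N ≈ 3142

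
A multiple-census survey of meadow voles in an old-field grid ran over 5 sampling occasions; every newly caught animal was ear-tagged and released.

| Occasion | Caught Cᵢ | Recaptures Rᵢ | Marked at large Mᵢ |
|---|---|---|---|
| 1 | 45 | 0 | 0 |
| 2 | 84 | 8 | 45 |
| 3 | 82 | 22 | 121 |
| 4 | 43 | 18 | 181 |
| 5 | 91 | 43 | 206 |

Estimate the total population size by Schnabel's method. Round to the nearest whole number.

Σ MᵢCᵢ = 0·45 + 45·84 + 121·82 + 181·43 + 206·91 = 0 + 3780 + 9922 + 7783 + 18746 = 40231
Σ Rᵢ = 0 + 8 + 22 + 18 + 43 = 91
N̂ = 40231 / 91 ≈ 442.1 → 442

N ≈ 442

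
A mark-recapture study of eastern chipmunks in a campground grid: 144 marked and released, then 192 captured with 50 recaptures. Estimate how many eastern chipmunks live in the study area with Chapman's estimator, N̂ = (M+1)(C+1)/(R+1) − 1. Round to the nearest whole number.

N̂ = (144+1)(192+1)/(50+1) − 1 = 145·193/51 − 1
= 27985/51 − 1 ≈ 548.7 − 1 ≈ 547.7 → 548

N ≈ 548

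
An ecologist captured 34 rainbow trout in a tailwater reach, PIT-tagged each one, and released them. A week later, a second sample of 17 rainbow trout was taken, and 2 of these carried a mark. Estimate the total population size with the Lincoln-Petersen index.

N = 289

N = (34 × 17) / 2 = 578 / 2 = 289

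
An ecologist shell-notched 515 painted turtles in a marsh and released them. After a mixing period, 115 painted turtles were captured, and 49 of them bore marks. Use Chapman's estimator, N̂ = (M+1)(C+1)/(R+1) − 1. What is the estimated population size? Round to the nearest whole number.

N̂ = (515+1)(115+1)/(49+1) − 1 = 516·116/50 − 1
= 59856/50 − 1 ≈ 1197.1 − 1 ≈ 1196.1 → 1196

N ≈ 1196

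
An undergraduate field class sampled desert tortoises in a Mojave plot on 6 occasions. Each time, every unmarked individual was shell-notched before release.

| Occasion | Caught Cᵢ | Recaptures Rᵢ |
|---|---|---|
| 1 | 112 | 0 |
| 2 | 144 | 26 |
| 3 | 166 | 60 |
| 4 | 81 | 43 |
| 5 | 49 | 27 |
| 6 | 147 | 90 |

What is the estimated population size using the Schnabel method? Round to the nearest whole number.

Marked at large before each occasion: Mᵢ = Σⱼ<ᵢ (Cⱼ − Rⱼ) → M1=0, M2=112, M3=230, M4=336, M5=374, M6=396
Σ MᵢCᵢ = 0·112 + 112·144 + 230·166 + 336·81 + 374·49 + 396·147 = 0 + 16128 + 38180 + 27216 + 18326 + 58212 = 158062
Σ Rᵢ = 0 + 26 + 60 + 43 + 27 + 90 = 246
N̂ = 158062 / 246 ≈ 642.5 → 643

N ≈ 643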